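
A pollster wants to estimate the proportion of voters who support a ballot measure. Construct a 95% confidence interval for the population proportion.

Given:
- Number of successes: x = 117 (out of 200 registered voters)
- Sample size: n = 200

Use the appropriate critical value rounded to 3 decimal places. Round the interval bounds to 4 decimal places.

Sample proportion: p̂ = 117/200 = 0.585000

Check conditions for normal approximation:
  np̂ = 117 ≥ 10 ✓
  n(1-p̂) = 83 ≥ 10 ✓

The sample is large enough, so use a z-interval (normal approximation) for the proportion.

For 95% confidence, z* = 1.96 (from standard normal table)

Standard error: SE = √(p̂(1-p̂)/n) = √(0.585000×0.415000/200) = 0.03484071

Margin of error: E = z* × SE = 1.96 × 0.03484071 = 0.068288

Z-interval: p̂ ± E = 0.585000 ± 0.068288 = (0.516712, 0.653288)

Rounded to 4 decimal places:

(0.5167, 0.6533)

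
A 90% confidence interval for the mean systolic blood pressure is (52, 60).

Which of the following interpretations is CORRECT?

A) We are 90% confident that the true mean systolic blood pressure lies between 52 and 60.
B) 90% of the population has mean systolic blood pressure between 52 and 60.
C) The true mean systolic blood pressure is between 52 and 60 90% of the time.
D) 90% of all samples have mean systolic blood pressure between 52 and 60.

A confidence interval represents our confidence in the procedure, not a probability statement about the parameter.

Key concept: If we repeated this sampling process many times and computed a 90% CI each time, about 90% of those intervals would contain the true population parameter.

For this specific interval (52, 60):
- Midpoint (point estimate): 56
- Margin of error: 4

The correct interpretation is the one stating confidence that the true parameter lies in the interval — option A.

A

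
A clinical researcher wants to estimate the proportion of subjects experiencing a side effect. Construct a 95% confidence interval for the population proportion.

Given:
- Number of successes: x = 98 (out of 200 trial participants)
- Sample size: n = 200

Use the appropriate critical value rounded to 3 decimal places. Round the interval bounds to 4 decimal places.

Sample proportion: p̂ = 98/200 = 0.490000

Check conditions for normal approximation:
  np̂ = 98 ≥ 10 ✓
  n(1-p̂) = 102 ≥ 10 ✓

The sample is large enough, so use a z-interval (normal approximation) for the proportion.

For 95% confidence, z* = 1.96 (from standard normal table)

Standard error: SE = √(p̂(1-p̂)/n) = √(0.490000×0.510000/200) = 0.03534827

Margin of error: E = z* × SE = 1.96 × 0.03534827 = 0.069283

Z-interval: p̂ ± E = 0.490000 ± 0.069283 = (0.420717, 0.559283)

Rounded to 4 decimal places:

(0.4207, 0.5593)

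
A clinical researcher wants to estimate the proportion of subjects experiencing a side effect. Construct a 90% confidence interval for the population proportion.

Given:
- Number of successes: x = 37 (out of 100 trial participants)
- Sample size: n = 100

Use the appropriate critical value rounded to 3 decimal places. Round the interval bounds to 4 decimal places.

Sample proportion: p̂ = 37/100 = 0.370000

Check conditions for normal approximation:
  np̂ = 37 ≥ 10 ✓
  n(1-p̂) = 63 ≥ 10 ✓

The sample is large enough, so use a z-interval (normal approximation) for the proportion.

For 90% confidence, z* = 1.645 (from standard normal table)

Standard error: SE = √(p̂(1-p̂)/n) = √(0.370000×0.630000/100) = 0.04828043

Margin of error: E = z* × SE = 1.645 × 0.04828043 = 0.079421

Z-interval: p̂ ± E = 0.370000 ± 0.079421 = (0.290579, 0.449421)

Rounded to 4 decimal places:

(0.2906, 0.4494)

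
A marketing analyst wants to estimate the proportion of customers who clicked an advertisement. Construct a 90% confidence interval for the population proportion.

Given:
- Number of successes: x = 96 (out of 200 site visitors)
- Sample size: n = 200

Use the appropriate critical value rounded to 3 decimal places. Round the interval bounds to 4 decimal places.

Sample proportion: p̂ = 96/200 = 0.480000

Check conditions for normal approximation:
  np̂ = 96 ≥ 10 ✓
  n(1-p̂) = 104 ≥ 10 ✓

The sample is large enough, so use a z-interval (normal approximation) for the proportion.

For 90% confidence, z* = 1.645 (from standard normal table)

Standard error: SE = √(p̂(1-p̂)/n) = √(0.480000×0.520000/200) = 0.03532704

Margin of error: E = z* × SE = 1.645 × 0.03532704 = 0.058113

Z-interval: p̂ ± E = 0.480000 ± 0.058113 = (0.421887, 0.538113)

Rounded to 4 decimal places:

(0.4219, 0.5381)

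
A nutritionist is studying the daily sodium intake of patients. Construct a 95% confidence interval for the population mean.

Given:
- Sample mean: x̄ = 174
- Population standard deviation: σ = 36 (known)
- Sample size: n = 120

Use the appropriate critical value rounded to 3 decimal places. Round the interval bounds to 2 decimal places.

The population standard deviation σ is known, so use a z-interval (standard normal critical value).

For 95% confidence, z* = 1.96 (from standard normal table)

Standard error: SE = σ/√n = 36/√120 = 3.286335

Margin of error: E = z* × SE = 1.96 × 3.286335 = 6.4412

Z-interval: x̄ ± E = 174 ± 6.4412 = (167.5588, 180.4412)

Rounded to 2 decimal places:

(167.56, 180.44)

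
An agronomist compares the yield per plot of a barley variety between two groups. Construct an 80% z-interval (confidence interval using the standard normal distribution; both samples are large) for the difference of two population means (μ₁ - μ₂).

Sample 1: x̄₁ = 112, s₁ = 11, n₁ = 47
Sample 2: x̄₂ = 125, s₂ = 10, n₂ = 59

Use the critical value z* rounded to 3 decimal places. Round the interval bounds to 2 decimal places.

Both samples are large (n₁ = 47 ≥ 30, n₂ = 59 ≥ 30), so a z-interval for the difference of means applies.

Point estimate: x̄₁ - x̄₂ = 112 - 125 = -13

Standard error: SE = √(s₁²/n₁ + s₂²/n₂)
= √(11²/47 + 10²/59)
= √(2.574468 + 1.694915)
= 2.066249

For 80% confidence, z* = 1.282 (from standard normal table)
Margin of error: E = z* × SE = 1.282 × 2.066249 = 2.6489

Z-interval: (x̄₁ - x̄₂) ± E = -13 ± 2.6489 = (-15.6489, -10.3511)

Rounded to 2 decimal places:

(-15.65, -10.35)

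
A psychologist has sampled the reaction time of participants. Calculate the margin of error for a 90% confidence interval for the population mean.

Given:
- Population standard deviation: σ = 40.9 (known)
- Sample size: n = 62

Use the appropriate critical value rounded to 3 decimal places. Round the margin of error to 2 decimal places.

The population standard deviation σ is known, so use the z-interval margin of error formula.

For 90% confidence, z* = 1.645 (from standard normal table)

Margin of error formula for z-interval: E = z* × σ/√n

E = 1.645 × 40.9/√62
  = 1.645 × 5.194305
  = 8.5446

Rounded to 2 decimal places:

8.54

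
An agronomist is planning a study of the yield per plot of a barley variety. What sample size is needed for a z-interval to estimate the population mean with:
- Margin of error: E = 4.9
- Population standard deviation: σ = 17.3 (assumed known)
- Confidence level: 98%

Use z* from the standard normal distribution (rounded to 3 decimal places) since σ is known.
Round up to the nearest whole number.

Using z* since population σ is known (z-interval formula).

For 98% confidence, z* = 2.326 (from standard normal table)

Sample size formula for z-interval: n = (z*σ/E)²

n = (2.326 × 17.3 / 4.9)²
  = (8.212204)²
  = 67.4403

Round up to the nearest whole number: n = 68

68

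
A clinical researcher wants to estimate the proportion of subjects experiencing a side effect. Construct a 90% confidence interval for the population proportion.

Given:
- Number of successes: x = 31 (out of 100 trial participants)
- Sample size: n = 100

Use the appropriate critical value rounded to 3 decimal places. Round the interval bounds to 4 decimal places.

Sample proportion: p̂ = 31/100 = 0.310000

Check conditions for normal approximation:
  np̂ = 31 ≥ 10 ✓
  n(1-p̂) = 69 ≥ 10 ✓

The sample is large enough, so use a z-interval (normal approximation) for the proportion.

For 90% confidence, z* = 1.645 (from standard normal table)

Standard error: SE = √(p̂(1-p̂)/n) = √(0.310000×0.690000/100) = 0.04624932

Margin of error: E = z* × SE = 1.645 × 0.04624932 = 0.076080

Z-interval: p̂ ± E = 0.310000 ± 0.076080 = (0.233920, 0.386080)

Rounded to 4 decimal places:

(0.2339, 0.3861)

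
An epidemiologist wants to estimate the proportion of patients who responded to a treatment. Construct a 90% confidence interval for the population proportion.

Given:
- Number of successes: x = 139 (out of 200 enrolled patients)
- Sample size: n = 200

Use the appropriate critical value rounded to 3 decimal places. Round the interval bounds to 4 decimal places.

Sample proportion: p̂ = 139/200 = 0.695000

Check conditions for normal approximation:
  np̂ = 139 ≥ 10 ✓
  n(1-p̂) = 61 ≥ 10 ✓

The sample is large enough, so use a z-interval (normal approximation) for the proportion.

For 90% confidence, z* = 1.645 (from standard normal table)

Standard error: SE = √(p̂(1-p̂)/n) = √(0.695000×0.305000/200) = 0.03255572

Margin of error: E = z* × SE = 1.645 × 0.03255572 = 0.053554

Z-interval: p̂ ± E = 0.695000 ± 0.053554 = (0.641446, 0.748554)

Rounded to 4 decimal places:

(0.6414, 0.7486)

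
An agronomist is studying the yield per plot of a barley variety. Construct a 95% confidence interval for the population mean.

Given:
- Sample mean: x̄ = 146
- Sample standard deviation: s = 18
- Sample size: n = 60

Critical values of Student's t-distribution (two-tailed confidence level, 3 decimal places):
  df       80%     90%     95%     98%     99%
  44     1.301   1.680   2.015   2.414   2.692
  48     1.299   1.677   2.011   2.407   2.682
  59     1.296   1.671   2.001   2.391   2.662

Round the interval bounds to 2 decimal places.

The population standard deviation σ is unknown (only the sample standard deviation s is given), so use a t-interval with df = n - 1 = 60 - 1 = 59.

For 95% confidence with df = 59, t* = 2.001 (from t-table)

Standard error: SE = s/√n = 18/√60 = 2.323790

Margin of error: E = t* × SE = 2.001 × 2.323790 = 4.6499

T-interval: x̄ ± E = 146 ± 4.6499 = (141.3501, 150.6499)

Rounded to 2 decimal places:

(141.35, 150.65)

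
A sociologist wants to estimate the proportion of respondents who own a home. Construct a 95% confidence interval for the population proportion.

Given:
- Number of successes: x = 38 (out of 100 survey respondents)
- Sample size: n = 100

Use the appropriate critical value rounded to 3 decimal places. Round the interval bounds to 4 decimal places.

Sample proportion: p̂ = 38/100 = 0.380000

Check conditions for normal approximation:
  np̂ = 38 ≥ 10 ✓
  n(1-p̂) = 62 ≥ 10 ✓

The sample is large enough, so use a z-interval (normal approximation) for the proportion.

For 95% confidence, z* = 1.96 (from standard normal table)

Standard error: SE = √(p̂(1-p̂)/n) = √(0.380000×0.620000/100) = 0.04853864

Margin of error: E = z* × SE = 1.96 × 0.04853864 = 0.095136

Z-interval: p̂ ± E = 0.380000 ± 0.095136 = (0.284864, 0.475136)

Rounded to 4 decimal places:

(0.2849, 0.4751)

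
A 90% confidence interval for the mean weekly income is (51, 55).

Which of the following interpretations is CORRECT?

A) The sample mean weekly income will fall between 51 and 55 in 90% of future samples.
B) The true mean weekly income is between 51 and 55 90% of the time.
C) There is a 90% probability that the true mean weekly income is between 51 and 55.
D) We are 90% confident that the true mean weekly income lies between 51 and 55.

A confidence interval represents our confidence in the procedure, not a probability statement about the parameter.

Key concept: If we repeated this sampling process many times and computed a 90% CI each time, about 90% of those intervals would contain the true population parameter.

For this specific interval (51, 55):
- Midpoint (point estimate): 53
- Margin of error: 2

The correct interpretation is the one stating confidence that the true parameter lies in the interval — option D.

D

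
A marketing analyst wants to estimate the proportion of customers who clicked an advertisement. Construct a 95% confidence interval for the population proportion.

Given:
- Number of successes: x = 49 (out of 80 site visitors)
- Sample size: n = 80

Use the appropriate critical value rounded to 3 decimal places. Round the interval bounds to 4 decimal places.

Sample proportion: p̂ = 49/80 = 0.612500

Check conditions for normal approximation:
  np̂ = 49 ≥ 10 ✓
  n(1-p̂) = 31 ≥ 10 ✓

The sample is large enough, so use a z-interval (normal approximation) for the proportion.

For 95% confidence, z* = 1.96 (from standard normal table)

Standard error: SE = √(p̂(1-p̂)/n) = √(0.612500×0.387500/80) = 0.05446831

Margin of error: E = z* × SE = 1.96 × 0.05446831 = 0.106758

Z-interval: p̂ ± E = 0.612500 ± 0.106758 = (0.505742, 0.719258)

Rounded to 4 decimal places:

(0.5057, 0.7193)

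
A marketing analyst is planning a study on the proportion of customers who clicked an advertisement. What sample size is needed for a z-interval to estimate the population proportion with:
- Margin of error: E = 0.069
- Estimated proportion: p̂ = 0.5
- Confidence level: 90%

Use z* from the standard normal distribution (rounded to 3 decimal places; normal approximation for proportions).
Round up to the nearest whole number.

Using z* for proportion z-interval (normal approximation).

For 90% confidence, z* = 1.645 (from standard normal table)

Sample size formula for proportion z-interval: n = z*²p̂(1-p̂)/E²

n = 1.645² × 0.5 × 0.5 / 0.069²
  = 2.706025 × 0.25 / 0.004761
  = 142.0933

Round up to the nearest whole number: n = 143

143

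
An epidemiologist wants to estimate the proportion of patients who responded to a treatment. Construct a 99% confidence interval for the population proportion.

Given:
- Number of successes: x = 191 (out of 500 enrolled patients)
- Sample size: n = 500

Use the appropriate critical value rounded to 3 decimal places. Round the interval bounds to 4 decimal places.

Sample proportion: p̂ = 191/500 = 0.382000

Check conditions for normal approximation:
  np̂ = 191 ≥ 10 ✓
  n(1-p̂) = 309 ≥ 10 ✓

The sample is large enough, so use a z-interval (normal approximation) for the proportion.

For 99% confidence, z* = 2.576 (from standard normal table)

Standard error: SE = √(p̂(1-p̂)/n) = √(0.382000×0.618000/500) = 0.02172906

Margin of error: E = z* × SE = 2.576 × 0.02172906 = 0.055974

Z-interval: p̂ ± E = 0.382000 ± 0.055974 = (0.326026, 0.437974)

Rounded to 4 decimal places:

(0.3260, 0.4380)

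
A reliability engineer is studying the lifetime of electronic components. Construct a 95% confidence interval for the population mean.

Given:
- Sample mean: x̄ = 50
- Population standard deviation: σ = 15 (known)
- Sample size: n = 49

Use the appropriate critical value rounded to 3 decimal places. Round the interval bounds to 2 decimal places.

The population standard deviation σ is known, so use a z-interval (standard normal critical value).

For 95% confidence, z* = 1.96 (from standard normal table)

Standard error: SE = σ/√n = 15/√49 = 2.142857

Margin of error: E = z* × SE = 1.96 × 2.142857 = 4.2000

Z-interval: x̄ ± E = 50 ± 4.2000 = (45.8000, 54.2000)

Rounded to 2 decimal places:

(45.80, 54.20)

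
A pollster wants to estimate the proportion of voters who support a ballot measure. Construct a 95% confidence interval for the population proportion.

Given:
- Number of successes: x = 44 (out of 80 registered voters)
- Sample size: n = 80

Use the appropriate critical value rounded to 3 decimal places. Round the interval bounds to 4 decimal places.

Sample proportion: p̂ = 44/80 = 0.550000

Check conditions for normal approximation:
  np̂ = 44 ≥ 10 ✓
  n(1-p̂) = 36 ≥ 10 ✓

The sample is large enough, so use a z-interval (normal approximation) for the proportion.

For 95% confidence, z* = 1.96 (from standard normal table)

Standard error: SE = √(p̂(1-p̂)/n) = √(0.550000×0.450000/80) = 0.05562149

Margin of error: E = z* × SE = 1.96 × 0.05562149 = 0.109018

Z-interval: p̂ ± E = 0.550000 ± 0.109018 = (0.440982, 0.659018)

Rounded to 4 decimal places:

(0.4410, 0.6590)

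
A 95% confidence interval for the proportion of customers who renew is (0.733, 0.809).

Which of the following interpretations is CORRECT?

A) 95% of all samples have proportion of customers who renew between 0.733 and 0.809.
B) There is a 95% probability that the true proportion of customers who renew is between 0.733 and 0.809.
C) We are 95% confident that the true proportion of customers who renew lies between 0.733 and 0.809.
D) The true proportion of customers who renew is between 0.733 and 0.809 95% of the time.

A confidence interval represents our confidence in the procedure, not a probability statement about the parameter.

Key concept: If we repeated this sampling process many times and computed a 95% CI each time, about 95% of those intervals would contain the true population parameter.

For this specific interval (0.733, 0.809):
- Midpoint (point estimate): 0.771
- Margin of error: 0.038

The correct interpretation is the one stating confidence that the true parameter lies in the interval — option C.

C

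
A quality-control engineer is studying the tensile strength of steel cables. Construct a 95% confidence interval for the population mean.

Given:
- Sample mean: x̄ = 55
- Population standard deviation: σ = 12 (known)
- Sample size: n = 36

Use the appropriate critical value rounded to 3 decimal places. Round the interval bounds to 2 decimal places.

The population standard deviation σ is known, so use a z-interval (standard normal critical value).

For 95% confidence, z* = 1.96 (from standard normal table)

Standard error: SE = σ/√n = 12/√36 = 2.000000

Margin of error: E = z* × SE = 1.96 × 2.000000 = 3.9200

Z-interval: x̄ ± E = 55 ± 3.9200 = (51.0800, 58.9200)

Rounded to 2 decimal places:

(51.08, 58.92)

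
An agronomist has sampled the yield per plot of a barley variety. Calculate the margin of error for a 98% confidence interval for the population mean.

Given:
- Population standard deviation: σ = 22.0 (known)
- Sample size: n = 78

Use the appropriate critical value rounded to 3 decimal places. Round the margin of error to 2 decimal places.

The population standard deviation σ is known, so use the z-interval margin of error formula.

For 98% confidence, z* = 2.326 (from standard normal table)

Margin of error formula for z-interval: E = z* × σ/√n

E = 2.326 × 22.0/√78
  = 2.326 × 2.491009
  = 5.7941

Rounded to 2 decimal places:

5.79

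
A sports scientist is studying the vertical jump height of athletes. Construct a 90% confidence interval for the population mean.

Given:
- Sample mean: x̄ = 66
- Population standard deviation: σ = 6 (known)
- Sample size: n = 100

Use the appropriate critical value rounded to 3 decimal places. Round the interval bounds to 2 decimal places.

The population standard deviation σ is known, so use a z-interval (standard normal critical value).

For 90% confidence, z* = 1.645 (from standard normal table)

Standard error: SE = σ/√n = 6/√100 = 0.600000

Margin of error: E = z* × SE = 1.645 × 0.600000 = 0.9870

Z-interval: x̄ ± E = 66 ± 0.9870 = (65.0130, 66.9870)

Rounded to 2 decimal places:

(65.01, 66.99)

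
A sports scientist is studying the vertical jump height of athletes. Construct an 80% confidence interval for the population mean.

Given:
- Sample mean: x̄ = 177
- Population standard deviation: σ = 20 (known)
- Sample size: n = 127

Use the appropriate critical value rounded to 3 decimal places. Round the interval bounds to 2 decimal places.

The population standard deviation σ is known, so use a z-interval (standard normal critical value).

For 80% confidence, z* = 1.282 (from standard normal table)

Standard error: SE = σ/√n = 20/√127 = 1.774713

Margin of error: E = z* × SE = 1.282 × 1.774713 = 2.2752

Z-interval: x̄ ± E = 177 ± 2.2752 = (174.7248, 179.2752)

Rounded to 2 decimal places:

(174.72, 179.28)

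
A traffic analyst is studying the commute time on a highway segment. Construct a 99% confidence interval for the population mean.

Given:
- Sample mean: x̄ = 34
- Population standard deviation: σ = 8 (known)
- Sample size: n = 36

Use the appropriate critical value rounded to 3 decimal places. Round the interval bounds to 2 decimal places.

The population standard deviation σ is known, so use a z-interval (standard normal critical value).

For 99% confidence, z* = 2.576 (from standard normal table)

Standard error: SE = σ/√n = 8/√36 = 1.333333

Margin of error: E = z* × SE = 2.576 × 1.333333 = 3.4347

Z-interval: x̄ ± E = 34 ± 3.4347 = (30.5653, 37.4347)

Rounded to 2 decimal places:

(30.57, 37.43)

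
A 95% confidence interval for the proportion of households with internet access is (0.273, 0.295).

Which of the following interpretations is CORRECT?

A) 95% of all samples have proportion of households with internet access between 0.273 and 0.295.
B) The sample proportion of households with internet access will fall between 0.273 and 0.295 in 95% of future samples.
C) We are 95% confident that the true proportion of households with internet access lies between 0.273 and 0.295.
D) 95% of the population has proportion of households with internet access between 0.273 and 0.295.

A confidence interval represents our confidence in the procedure, not a probability statement about the parameter.

Key concept: If we repeated this sampling process many times and computed a 95% CI each time, about 95% of those intervals would contain the true population parameter.

For this specific interval (0.273, 0.295):
- Midpoint (point estimate): 0.284
- Margin of error: 0.011

The correct interpretation is the one stating confidence that the true parameter lies in the interval — option C.

C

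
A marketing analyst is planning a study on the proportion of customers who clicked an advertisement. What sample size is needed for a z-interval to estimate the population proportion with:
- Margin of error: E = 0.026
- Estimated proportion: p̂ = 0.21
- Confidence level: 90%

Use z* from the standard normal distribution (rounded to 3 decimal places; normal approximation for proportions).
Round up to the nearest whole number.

Using z* for proportion z-interval (normal approximation).

For 90% confidence, z* = 1.645 (from standard normal table)

Sample size formula for proportion z-interval: n = z*²p̂(1-p̂)/E²

n = 1.645² × 0.21 × 0.79 / 0.026²
  = 2.706025 × 0.1659 / 0.000676
  = 664.0970

Round up to the nearest whole number: n = 665

665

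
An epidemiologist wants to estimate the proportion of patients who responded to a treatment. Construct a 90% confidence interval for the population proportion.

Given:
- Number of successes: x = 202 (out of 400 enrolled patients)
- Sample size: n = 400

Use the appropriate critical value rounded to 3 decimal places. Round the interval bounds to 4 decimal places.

Sample proportion: p̂ = 202/400 = 0.505000

Check conditions for normal approximation:
  np̂ = 202 ≥ 10 ✓
  n(1-p̂) = 198 ≥ 10 ✓

The sample is large enough, so use a z-interval (normal approximation) for the proportion.

For 90% confidence, z* = 1.645 (from standard normal table)

Standard error: SE = √(p̂(1-p̂)/n) = √(0.505000×0.495000/400) = 0.02499875

Margin of error: E = z* × SE = 1.645 × 0.02499875 = 0.041123

Z-interval: p̂ ± E = 0.505000 ± 0.041123 = (0.463877, 0.546123)

Rounded to 4 decimal places:

(0.4639, 0.5461)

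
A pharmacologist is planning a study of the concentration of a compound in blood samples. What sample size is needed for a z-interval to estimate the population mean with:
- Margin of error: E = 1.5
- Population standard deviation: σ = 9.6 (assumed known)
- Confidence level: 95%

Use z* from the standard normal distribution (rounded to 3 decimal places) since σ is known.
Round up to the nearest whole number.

Using z* since population σ is known (z-interval formula).

For 95% confidence, z* = 1.96 (from standard normal table)

Sample size formula for z-interval: n = (z*σ/E)²

n = (1.96 × 9.6 / 1.5)²
  = (12.544000)²
  = 157.3519

Round up to the nearest whole number: n = 158

158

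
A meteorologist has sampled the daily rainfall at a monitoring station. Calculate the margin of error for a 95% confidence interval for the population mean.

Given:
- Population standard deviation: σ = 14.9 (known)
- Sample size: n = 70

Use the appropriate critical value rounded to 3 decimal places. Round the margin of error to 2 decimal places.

The population standard deviation σ is known, so use the z-interval margin of error formula.

For 95% confidence, z* = 1.96 (from standard normal table)

Margin of error formula for z-interval: E = z* × σ/√n

E = 1.96 × 14.9/√70
  = 1.96 × 1.780891
  = 3.4905

Rounded to 2 decimal places:

3.49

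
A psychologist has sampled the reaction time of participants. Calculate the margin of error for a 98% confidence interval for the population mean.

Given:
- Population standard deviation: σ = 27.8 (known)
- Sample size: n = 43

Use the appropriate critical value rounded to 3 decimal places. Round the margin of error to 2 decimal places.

The population standard deviation σ is known, so use the z-interval margin of error formula.

For 98% confidence, z* = 2.326 (from standard normal table)

Margin of error formula for z-interval: E = z* × σ/√n

E = 2.326 × 27.8/√43
  = 2.326 × 4.239460
  = 9.8610

Rounded to 2 decimal places:

9.86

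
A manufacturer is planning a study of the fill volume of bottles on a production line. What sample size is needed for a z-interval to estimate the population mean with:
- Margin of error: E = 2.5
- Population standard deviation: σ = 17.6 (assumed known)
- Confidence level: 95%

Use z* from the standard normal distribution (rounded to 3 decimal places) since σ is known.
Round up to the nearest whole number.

Using z* since population σ is known (z-interval formula).

For 95% confidence, z* = 1.96 (from standard normal table)

Sample size formula for z-interval: n = (z*σ/E)²

n = (1.96 × 17.6 / 2.5)²
  = (13.798400)²
  = 190.3958

Round up to the nearest whole number: n = 191

191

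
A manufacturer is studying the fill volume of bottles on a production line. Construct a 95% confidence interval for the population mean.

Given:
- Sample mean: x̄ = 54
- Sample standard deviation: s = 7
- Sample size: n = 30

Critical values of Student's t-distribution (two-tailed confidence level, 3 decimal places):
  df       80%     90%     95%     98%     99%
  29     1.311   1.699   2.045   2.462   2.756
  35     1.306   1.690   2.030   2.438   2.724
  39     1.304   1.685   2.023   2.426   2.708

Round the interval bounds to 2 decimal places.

The population standard deviation σ is unknown (only the sample standard deviation s is given), so use a t-interval with df = n - 1 = 30 - 1 = 29.

For 95% confidence with df = 29, t* = 2.045 (from t-table)

Standard error: SE = s/√n = 7/√30 = 1.278019

Margin of error: E = t* × SE = 2.045 × 1.278019 = 2.6135

T-interval: x̄ ± E = 54 ± 2.6135 = (51.3865, 56.6135)

Rounded to 2 decimal places:

(51.39, 56.61)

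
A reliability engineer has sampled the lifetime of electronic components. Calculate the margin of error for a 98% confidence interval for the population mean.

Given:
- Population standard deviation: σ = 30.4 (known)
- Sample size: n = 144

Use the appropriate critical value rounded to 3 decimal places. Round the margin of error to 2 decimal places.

The population standard deviation σ is known, so use the z-interval margin of error formula.

For 98% confidence, z* = 2.326 (from standard normal table)

Margin of error formula for z-interval: E = z* × σ/√n

E = 2.326 × 30.4/√144
  = 2.326 × 2.533333
  = 5.8925

Rounded to 2 decimal places:

5.89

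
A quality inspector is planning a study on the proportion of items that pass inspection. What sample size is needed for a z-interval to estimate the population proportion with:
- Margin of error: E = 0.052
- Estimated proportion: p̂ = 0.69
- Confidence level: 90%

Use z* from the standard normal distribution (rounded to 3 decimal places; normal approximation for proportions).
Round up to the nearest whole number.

Using z* for proportion z-interval (normal approximation).

For 90% confidence, z* = 1.645 (from standard normal table)

Sample size formula for proportion z-interval: n = z*²p̂(1-p̂)/E²

n = 1.645² × 0.69 × 0.31 / 0.052²
  = 2.706025 × 0.2139 / 0.002704
  = 214.0602

Round up to the nearest whole number: n = 215

215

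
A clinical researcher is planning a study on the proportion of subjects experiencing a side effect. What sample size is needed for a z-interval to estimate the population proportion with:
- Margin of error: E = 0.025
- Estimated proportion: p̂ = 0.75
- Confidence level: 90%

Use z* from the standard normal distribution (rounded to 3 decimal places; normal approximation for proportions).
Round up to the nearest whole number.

Using z* for proportion z-interval (normal approximation).

For 90% confidence, z* = 1.645 (from standard normal table)

Sample size formula for proportion z-interval: n = z*²p̂(1-p̂)/E²

n = 1.645² × 0.75 × 0.25 / 0.025²
  = 2.706025 × 0.1875 / 0.000625
  = 811.8075

Round up to the nearest whole number: n = 812

812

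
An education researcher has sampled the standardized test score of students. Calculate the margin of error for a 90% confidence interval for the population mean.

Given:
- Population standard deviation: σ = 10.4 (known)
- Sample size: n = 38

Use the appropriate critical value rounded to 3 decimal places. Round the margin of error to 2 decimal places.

The population standard deviation σ is known, so use the z-interval margin of error formula.

For 90% confidence, z* = 1.645 (from standard normal table)

Margin of error formula for z-interval: E = z* × σ/√n

E = 1.645 × 10.4/√38
  = 1.645 × 1.687103
  = 2.7753

Rounded to 2 decimal places:

2.78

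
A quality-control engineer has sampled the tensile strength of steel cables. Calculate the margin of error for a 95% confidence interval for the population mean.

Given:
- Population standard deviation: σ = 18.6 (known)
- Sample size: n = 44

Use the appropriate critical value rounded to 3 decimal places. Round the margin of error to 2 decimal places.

The population standard deviation σ is known, so use the z-interval margin of error formula.

For 95% confidence, z* = 1.96 (from standard normal table)

Margin of error formula for z-interval: E = z* × σ/√n

E = 1.96 × 18.6/√44
  = 1.96 × 2.804056
  = 5.4959

Rounded to 2 decimal places:

5.50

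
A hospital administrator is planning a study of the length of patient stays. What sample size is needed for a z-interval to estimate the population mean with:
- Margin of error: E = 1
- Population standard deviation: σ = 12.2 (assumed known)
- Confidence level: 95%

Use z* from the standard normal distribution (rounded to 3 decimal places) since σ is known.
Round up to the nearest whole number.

Using z* since population σ is known (z-interval formula).

For 95% confidence, z* = 1.96 (from standard normal table)

Sample size formula for z-interval: n = (z*σ/E)²

n = (1.96 × 12.2 / 1)²
  = (23.912000)²
  = 571.7837

Round up to the nearest whole number: n = 572

572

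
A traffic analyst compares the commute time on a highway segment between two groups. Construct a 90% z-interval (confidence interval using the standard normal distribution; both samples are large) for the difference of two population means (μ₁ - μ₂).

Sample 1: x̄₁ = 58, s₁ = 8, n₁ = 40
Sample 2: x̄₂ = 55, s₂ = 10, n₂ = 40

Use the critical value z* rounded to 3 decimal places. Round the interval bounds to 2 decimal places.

Both samples are large (n₁ = 40 ≥ 30, n₂ = 40 ≥ 30), so a z-interval for the difference of means applies.

Point estimate: x̄₁ - x̄₂ = 58 - 55 = 3

Standard error: SE = √(s₁²/n₁ + s₂²/n₂)
= √(8²/40 + 10²/40)
= √(1.600000 + 2.500000)
= 2.024846

For 90% confidence, z* = 1.645 (from standard normal table)
Margin of error: E = z* × SE = 1.645 × 2.024846 = 3.3309

Z-interval: (x̄₁ - x̄₂) ± E = 3 ± 3.3309 = (-0.3309, 6.3309)

Rounded to 2 decimal places:

(-0.33, 6.33)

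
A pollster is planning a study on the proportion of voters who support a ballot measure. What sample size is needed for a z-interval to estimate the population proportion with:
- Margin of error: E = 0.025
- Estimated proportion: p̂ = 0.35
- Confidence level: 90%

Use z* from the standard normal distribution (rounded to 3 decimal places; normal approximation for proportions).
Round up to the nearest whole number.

Using z* for proportion z-interval (normal approximation).

For 90% confidence, z* = 1.645 (from standard normal table)

Sample size formula for proportion z-interval: n = z*²p̂(1-p̂)/E²

n = 1.645² × 0.35 × 0.65 / 0.025²
  = 2.706025 × 0.2275 / 0.000625
  = 984.9931

Round up to the nearest whole number: n = 985

985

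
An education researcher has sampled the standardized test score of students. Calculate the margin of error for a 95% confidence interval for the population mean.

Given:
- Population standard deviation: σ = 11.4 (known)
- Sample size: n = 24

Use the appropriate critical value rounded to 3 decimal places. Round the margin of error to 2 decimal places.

The population standard deviation σ is known, so use the z-interval margin of error formula.

For 95% confidence, z* = 1.96 (from standard normal table)

Margin of error formula for z-interval: E = z* × σ/√n

E = 1.96 × 11.4/√24
  = 1.96 × 2.327015
  = 4.5609

Rounded to 2 decimal places:

4.56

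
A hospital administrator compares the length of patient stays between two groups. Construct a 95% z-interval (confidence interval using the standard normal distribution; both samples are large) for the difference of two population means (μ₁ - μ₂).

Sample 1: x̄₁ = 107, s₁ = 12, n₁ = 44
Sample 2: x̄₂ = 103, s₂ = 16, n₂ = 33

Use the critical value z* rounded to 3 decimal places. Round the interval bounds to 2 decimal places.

Both samples are large (n₁ = 44 ≥ 30, n₂ = 33 ≥ 30), so a z-interval for the difference of means applies.

Point estimate: x̄₁ - x̄₂ = 107 - 103 = 4

Standard error: SE = √(s₁²/n₁ + s₂²/n₂)
= √(12²/44 + 16²/33)
= √(3.272727 + 7.757576)
= 3.321190

For 95% confidence, z* = 1.96 (from standard normal table)
Margin of error: E = z* × SE = 1.96 × 3.321190 = 6.5095

Z-interval: (x̄₁ - x̄₂) ± E = 4 ± 6.5095 = (-2.5095, 10.5095)

Rounded to 2 decimal places:

(-2.51, 10.51)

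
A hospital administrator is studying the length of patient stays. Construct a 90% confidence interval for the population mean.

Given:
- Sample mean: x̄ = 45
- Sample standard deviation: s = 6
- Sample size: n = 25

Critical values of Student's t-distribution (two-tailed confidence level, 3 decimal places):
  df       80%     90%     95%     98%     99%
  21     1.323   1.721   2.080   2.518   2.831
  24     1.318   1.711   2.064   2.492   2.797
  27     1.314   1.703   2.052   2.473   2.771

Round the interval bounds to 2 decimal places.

The population standard deviation σ is unknown (only the sample standard deviation s is given), so use a t-interval with df = n - 1 = 25 - 1 = 24.

For 90% confidence with df = 24, t* = 1.711 (from t-table)

Standard error: SE = s/√n = 6/√25 = 1.200000

Margin of error: E = t* × SE = 1.711 × 1.200000 = 2.0532

T-interval: x̄ ± E = 45 ± 2.0532 = (42.9468, 47.0532)

Rounded to 2 decimal places:

(42.95, 47.05)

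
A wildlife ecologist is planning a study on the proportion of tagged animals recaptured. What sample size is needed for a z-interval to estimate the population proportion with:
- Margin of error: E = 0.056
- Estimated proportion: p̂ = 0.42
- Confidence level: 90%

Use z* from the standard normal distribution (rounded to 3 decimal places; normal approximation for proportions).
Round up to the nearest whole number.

Using z* for proportion z-interval (normal approximation).

For 90% confidence, z* = 1.645 (from standard normal table)

Sample size formula for proportion z-interval: n = z*²p̂(1-p̂)/E²

n = 1.645² × 0.42 × 0.58 / 0.056²
  = 2.706025 × 0.2436 / 0.003136
  = 210.2002

Round up to the nearest whole number: n = 211

211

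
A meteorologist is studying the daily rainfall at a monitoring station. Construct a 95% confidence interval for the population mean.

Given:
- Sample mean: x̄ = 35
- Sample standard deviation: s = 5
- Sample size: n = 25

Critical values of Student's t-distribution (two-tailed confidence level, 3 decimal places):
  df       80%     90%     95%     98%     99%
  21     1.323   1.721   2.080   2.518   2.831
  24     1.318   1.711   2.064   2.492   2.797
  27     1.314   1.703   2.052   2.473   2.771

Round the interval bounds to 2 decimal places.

The population standard deviation σ is unknown (only the sample standard deviation s is given), so use a t-interval with df = n - 1 = 25 - 1 = 24.

For 95% confidence with df = 24, t* = 2.064 (from t-table)

Standard error: SE = s/√n = 5/√25 = 1.000000

Margin of error: E = t* × SE = 2.064 × 1.000000 = 2.0640

T-interval: x̄ ± E = 35 ± 2.0640 = (32.9360, 37.0640)

Rounded to 2 decimal places:

(32.94, 37.06)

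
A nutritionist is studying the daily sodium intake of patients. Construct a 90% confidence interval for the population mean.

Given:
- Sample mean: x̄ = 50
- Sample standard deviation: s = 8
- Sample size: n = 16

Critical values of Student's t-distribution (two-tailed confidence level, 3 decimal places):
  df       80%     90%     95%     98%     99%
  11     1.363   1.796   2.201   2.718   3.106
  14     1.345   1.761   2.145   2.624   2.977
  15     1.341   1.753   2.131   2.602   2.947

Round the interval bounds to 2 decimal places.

The population standard deviation σ is unknown (only the sample standard deviation s is given), so use a t-interval with df = n - 1 = 16 - 1 = 15.

For 90% confidence with df = 15, t* = 1.753 (from t-table)

Standard error: SE = s/√n = 8/√16 = 2.000000

Margin of error: E = t* × SE = 1.753 × 2.000000 = 3.5060

T-interval: x̄ ± E = 50 ± 3.5060 = (46.4940, 53.5060)

Rounded to 2 decimal places:

(46.49, 53.51)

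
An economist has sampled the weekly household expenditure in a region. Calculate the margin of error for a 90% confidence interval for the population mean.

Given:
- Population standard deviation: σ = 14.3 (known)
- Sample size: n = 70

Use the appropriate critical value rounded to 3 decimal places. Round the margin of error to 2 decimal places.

The population standard deviation σ is known, so use the z-interval margin of error formula.

For 90% confidence, z* = 1.645 (from standard normal table)

Margin of error formula for z-interval: E = z* × σ/√n

E = 1.645 × 14.3/√70
  = 1.645 × 1.709177
  = 2.8116

Rounded to 2 decimal places:

2.81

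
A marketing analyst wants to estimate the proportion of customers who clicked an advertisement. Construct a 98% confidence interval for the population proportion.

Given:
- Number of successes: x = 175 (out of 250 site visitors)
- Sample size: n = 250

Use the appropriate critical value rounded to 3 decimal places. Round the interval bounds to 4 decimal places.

Sample proportion: p̂ = 175/250 = 0.700000

Check conditions for normal approximation:
  np̂ = 175 ≥ 10 ✓
  n(1-p̂) = 75 ≥ 10 ✓

The sample is large enough, so use a z-interval (normal approximation) for the proportion.

For 98% confidence, z* = 2.326 (from standard normal table)

Standard error: SE = √(p̂(1-p̂)/n) = √(0.700000×0.300000/250) = 0.02898275

Margin of error: E = z* × SE = 2.326 × 0.02898275 = 0.067414

Z-interval: p̂ ± E = 0.700000 ± 0.067414 = (0.632586, 0.767414)

Rounded to 4 decimal places:

(0.6326, 0.7674)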